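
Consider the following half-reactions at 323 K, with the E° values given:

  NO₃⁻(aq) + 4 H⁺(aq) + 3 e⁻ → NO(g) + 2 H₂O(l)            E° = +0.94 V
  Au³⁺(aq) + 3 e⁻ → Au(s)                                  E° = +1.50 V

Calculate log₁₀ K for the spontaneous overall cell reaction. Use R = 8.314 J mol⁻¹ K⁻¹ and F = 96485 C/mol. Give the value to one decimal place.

Cathode: Au³⁺/Au; anode: NO₃⁻/NO. E°cell = (+1.50) − (+0.94) = +0.56 V, with n = 3.
ΔG° = −nFE° = −RT ln K, so ln K = nFE°/(RT) = (3)(96485)(+0.56) / ((8.314)(323)) = 60.361.
log₁₀ K = 60.361 / ln 10 = 26.2.

26.2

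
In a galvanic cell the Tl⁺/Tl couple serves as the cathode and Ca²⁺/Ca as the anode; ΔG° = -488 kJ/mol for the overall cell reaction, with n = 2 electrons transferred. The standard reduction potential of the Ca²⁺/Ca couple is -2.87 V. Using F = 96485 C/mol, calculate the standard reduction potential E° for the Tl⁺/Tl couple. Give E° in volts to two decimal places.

-0.34 V

E°cell = −ΔG°/(nF) = −(-488×10³)/((2)(96485)) = +2.529 V.
Since Tl⁺/Tl is the cathode and Ca²⁺/Ca the anode, E°cell = E°(Tl⁺/Tl) − E°(Ca²⁺/Ca).
So E°(Tl⁺/Tl) = E°cell + E°(Ca²⁺/Ca) = +2.529 + (-2.87) = -0.34 V.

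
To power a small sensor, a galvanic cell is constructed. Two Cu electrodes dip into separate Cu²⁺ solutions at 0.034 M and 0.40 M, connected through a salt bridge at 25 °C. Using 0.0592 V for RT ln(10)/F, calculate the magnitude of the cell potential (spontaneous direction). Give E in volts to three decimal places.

For a concentration cell E°cell = 0. The 0.40 M side is the cathode (reduction is favoured where [Cu²⁺] is higher).
With n = 2, E = −(0.0592/2) log([Cu²⁺]ₐₙ/[Cu²⁺]꜀ₐₜ) = −(0.0592/2) log(0.034/0.4) = −(0.0592/2)(-1.071) = +0.032 V.

+0.032 V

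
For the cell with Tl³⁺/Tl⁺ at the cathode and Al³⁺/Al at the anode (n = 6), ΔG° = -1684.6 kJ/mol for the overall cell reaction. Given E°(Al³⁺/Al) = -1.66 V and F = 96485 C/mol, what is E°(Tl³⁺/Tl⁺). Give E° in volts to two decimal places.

E°cell = −ΔG°/(nF) = −(-1684.6×10³)/((6)(96485)) = +2.910 V.
Since Tl³⁺/Tl⁺ is the cathode and Al³⁺/Al the anode, E°cell = E°(Tl³⁺/Tl⁺) − E°(Al³⁺/Al).
So E°(Tl³⁺/Tl⁺) = E°cell + E°(Al³⁺/Al) = +2.910 + (-1.66) = +1.25 V.

+1.25 V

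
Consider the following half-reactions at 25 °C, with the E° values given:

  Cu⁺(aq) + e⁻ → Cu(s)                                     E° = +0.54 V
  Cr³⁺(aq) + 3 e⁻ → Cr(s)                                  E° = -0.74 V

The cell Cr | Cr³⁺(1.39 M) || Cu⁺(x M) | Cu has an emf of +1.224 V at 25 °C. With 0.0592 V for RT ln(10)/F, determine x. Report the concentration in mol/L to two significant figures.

0.13 M

Cu⁺/Cu is the cathode, Cr³⁺/Cr the anode: E°cell = +1.28 V, n = 3.
Overall reaction: 3 Cu⁺(aq) + Cr(s) → 3 Cu(s) + Cr³⁺(aq); Q = [Cr³⁺]^1/[Cu⁺]^3.
From E = E° − (0.0592/n) log Q: log Q = (E° − E)·n/0.0592 = (+1.28 − (+1.224))·3/0.0592 = 2.8378.
So 3·log[Cu⁺] = 1·log(1.39) − log Q = 0.1430 − (2.8378) = -2.6948; log[Cu⁺] = -2.6948 / 3 = -0.8983; [Cu⁺] = 10^(-0.8983) ≈ 0.13 M.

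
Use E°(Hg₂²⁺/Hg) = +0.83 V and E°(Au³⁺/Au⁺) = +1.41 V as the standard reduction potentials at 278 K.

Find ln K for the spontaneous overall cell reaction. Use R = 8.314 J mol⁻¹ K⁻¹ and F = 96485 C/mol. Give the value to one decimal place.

48.4

Cathode: Au³⁺/Au⁺; anode: Hg₂²⁺/Hg. E°cell = (+1.41) − (+0.83) = +0.58 V, with n = 2.
ΔG° = −nFE° = −RT ln K, so ln K = nFE°/(RT) = (2)(96485)(+0.58) / ((8.314)(278)) = 48.424.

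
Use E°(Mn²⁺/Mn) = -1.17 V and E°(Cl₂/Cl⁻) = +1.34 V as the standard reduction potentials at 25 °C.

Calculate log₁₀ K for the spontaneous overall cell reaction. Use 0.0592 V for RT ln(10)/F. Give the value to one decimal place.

84.8

Cathode: Cl₂/Cl⁻; anode: Mn²⁺/Mn. E°cell = +2.51 V, n = 2.
log K = nE°cell / 0.0592 = (2)(+2.51) / 0.0592 = 84.8.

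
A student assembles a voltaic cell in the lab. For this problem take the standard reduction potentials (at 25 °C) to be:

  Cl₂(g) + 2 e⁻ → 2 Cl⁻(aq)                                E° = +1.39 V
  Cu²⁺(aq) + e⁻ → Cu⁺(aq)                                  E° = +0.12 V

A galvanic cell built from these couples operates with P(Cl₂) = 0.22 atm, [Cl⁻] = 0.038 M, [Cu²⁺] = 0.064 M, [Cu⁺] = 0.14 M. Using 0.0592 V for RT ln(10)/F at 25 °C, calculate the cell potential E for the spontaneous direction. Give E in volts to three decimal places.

+1.355 V

Cl₂/Cl⁻ is the cathode (higher E°), Cu²⁺/Cu⁺ the anode: E°cell = +1.39 − (+0.12) = +1.27 V, n = 2.
Overall: Cl₂(g) + 2 Cu⁺(aq) → 2 Cl⁻(aq) + 2 Cu²⁺(aq)
Q = [Cl⁻]^2·[Cu²⁺]^2 / (P(Cl₂)·[Cu⁺]^2); log Q = -2.863.
E = E° − (0.0592/n) log Q = +1.27 − (0.0592/2)(-2.863) = +1.355 V.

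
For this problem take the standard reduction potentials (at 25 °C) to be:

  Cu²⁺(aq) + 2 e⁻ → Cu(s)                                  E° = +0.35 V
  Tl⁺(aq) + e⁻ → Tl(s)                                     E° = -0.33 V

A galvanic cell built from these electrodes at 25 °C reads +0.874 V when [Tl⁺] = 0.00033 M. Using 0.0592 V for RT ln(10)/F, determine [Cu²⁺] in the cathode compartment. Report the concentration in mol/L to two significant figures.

Cu²⁺/Cu is the cathode, Tl⁺/Tl the anode: E°cell = +0.68 V, n = 2.
Overall reaction: Cu²⁺(aq) + 2 Tl(s) → Cu(s) + 2 Tl⁺(aq); Q = [Tl⁺]^2/[Cu²⁺]^1.
From E = E° − (0.0592/n) log Q: log Q = (E° − E)·n/0.0592 = (+0.68 − (+0.874))·2/0.0592 = -6.5541.
So 1·log[Cu²⁺] = 2·log(0.00033) − log Q = -6.9630 − (-6.5541) = -0.4089; [Cu²⁺] = 10^(-0.4089) ≈ 0.39 M.

0.39 M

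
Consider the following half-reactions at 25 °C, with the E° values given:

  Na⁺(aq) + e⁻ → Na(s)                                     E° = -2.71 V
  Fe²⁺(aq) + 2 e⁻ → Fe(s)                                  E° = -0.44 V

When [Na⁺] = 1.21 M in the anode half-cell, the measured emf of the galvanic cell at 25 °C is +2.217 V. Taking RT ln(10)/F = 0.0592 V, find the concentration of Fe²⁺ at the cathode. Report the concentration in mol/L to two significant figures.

Fe²⁺/Fe is the cathode, Na⁺/Na the anode: E°cell = +2.27 V, n = 2.
Overall reaction: Fe²⁺(aq) + 2 Na(s) → Fe(s) + 2 Na⁺(aq); Q = [Na⁺]^2/[Fe²⁺]^1.
From E = E° − (0.0592/n) log Q: log Q = (E° − E)·n/0.0592 = (+2.27 − (+2.217))·2/0.0592 = 1.7905.
So 1·log[Fe²⁺] = 2·log(1.21) − log Q = 0.1656 − (1.7905) = -1.6249; [Fe²⁺] = 10^(-1.6249) ≈ 0.024 M.

0.024 M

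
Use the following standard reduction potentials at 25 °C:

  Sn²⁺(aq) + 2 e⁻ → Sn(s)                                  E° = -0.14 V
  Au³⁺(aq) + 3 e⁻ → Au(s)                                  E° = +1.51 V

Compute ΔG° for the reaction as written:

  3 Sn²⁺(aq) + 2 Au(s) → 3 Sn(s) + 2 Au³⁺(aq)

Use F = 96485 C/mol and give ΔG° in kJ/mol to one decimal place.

As written, Sn²⁺/Sn is reduced (cathode) and Au³⁺/Au is oxidised (anode), so E°cell = (-0.14) − (+1.51) = -1.65 V.
Balancing electrons gives n = 6.
ΔG° = −nFE° = −(6)(96485)(-1.65) = 955,202 J = +955.2 kJ/mol.

+955.2 kJ/mol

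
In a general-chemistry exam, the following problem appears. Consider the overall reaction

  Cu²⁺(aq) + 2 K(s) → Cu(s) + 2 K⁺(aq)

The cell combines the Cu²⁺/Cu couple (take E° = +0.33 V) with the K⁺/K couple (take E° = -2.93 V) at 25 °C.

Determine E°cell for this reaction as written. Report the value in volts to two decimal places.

The Cu²⁺/Cu couple has the higher reduction potential, so it is the cathode; K⁺/K is oxidised at the anode.
E°cell = E°(cathode) − E°(anode) = (+0.33) − (-2.93) = +3.26 V.

+3.26 V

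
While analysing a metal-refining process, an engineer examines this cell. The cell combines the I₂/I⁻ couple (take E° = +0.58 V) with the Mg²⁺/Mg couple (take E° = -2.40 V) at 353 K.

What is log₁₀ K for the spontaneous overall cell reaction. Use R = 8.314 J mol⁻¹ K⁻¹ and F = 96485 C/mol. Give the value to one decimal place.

85.1

Cathode: I₂/I⁻; anode: Mg²⁺/Mg. E°cell = (+0.58) − (-2.40) = +2.98 V, with n = 2.
ΔG° = −nFE° = −RT ln K, so ln K = nFE°/(RT) = (2)(96485)(+2.98) / ((8.314)(353)) = 195.939.
log₁₀ K = 195.939 / ln 10 = 85.1.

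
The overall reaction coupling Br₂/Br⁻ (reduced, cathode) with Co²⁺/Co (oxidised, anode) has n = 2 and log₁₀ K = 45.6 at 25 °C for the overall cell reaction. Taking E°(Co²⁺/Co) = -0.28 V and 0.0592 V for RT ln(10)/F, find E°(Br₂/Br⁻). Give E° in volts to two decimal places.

E°cell = (0.0592/n)·log K = (0.0592/2)(45.6) = +1.350 V.
Since Br₂/Br⁻ is the cathode and Co²⁺/Co the anode, E°cell = E°(Br₂/Br⁻) − E°(Co²⁺/Co).
So E°(Br₂/Br⁻) = E°cell + E°(Co²⁺/Co) = +1.350 + (-0.28) = +1.07 V.

+1.07 V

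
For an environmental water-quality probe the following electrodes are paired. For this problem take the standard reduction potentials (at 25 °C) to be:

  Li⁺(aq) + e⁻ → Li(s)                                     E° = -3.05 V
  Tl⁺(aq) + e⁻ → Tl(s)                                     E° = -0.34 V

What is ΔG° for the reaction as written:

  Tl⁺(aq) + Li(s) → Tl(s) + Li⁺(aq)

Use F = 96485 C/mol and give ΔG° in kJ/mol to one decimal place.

As written, Tl⁺/Tl is reduced (cathode) and Li⁺/Li is oxidised (anode), so E°cell = (-0.34) − (-3.05) = +2.71 V.
Balancing electrons gives n = 1.
ΔG° = −nFE° = −(1)(96485)(+2.71) = -261,474 J = -261.5 kJ/mol.

-261.5 kJ/mol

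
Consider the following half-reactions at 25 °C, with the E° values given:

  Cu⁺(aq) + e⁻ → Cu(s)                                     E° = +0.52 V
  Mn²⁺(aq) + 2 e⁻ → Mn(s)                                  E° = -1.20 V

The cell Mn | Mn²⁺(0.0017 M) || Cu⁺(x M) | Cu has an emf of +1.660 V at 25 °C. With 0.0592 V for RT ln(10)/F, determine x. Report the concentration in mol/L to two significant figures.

Cu⁺/Cu is the cathode, Mn²⁺/Mn the anode: E°cell = +1.72 V, n = 2.
Overall reaction: 2 Cu⁺(aq) + Mn(s) → 2 Cu(s) + Mn²⁺(aq); Q = [Mn²⁺]^1/[Cu⁺]^2.
From E = E° − (0.0592/n) log Q: log Q = (E° − E)·n/0.0592 = (+1.72 − (+1.660))·2/0.0592 = 2.0270.
So 2·log[Cu⁺] = 1·log(0.0017) − log Q = -2.7696 − (2.0270) = -4.7966; log[Cu⁺] = -4.7966 / 2 = -2.3983; [Cu⁺] = 10^(-2.3983) ≈ 0.0040 M.

0.0040 M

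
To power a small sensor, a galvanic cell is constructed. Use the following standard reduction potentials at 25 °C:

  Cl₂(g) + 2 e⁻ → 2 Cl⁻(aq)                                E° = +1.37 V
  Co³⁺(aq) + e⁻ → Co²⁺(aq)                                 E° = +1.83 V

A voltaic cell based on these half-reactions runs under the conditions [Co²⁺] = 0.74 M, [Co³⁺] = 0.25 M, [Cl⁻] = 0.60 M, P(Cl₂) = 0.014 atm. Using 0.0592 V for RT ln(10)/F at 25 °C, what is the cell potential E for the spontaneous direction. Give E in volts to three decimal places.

+0.474 V

Co³⁺/Co²⁺ is the cathode (higher E°), Cl₂/Cl⁻ the anode: E°cell = +1.83 − (+1.37) = +0.46 V, n = 2.
Overall: 2 Co³⁺(aq) + 2 Cl⁻(aq) → 2 Co²⁺(aq) + Cl₂(g)
Q = [Co²⁺]^2·P(Cl₂) / ([Co³⁺]^2·[Cl⁻]^2); log Q = -0.468.
E = E° − (0.0592/n) log Q = +0.46 − (0.0592/2)(-0.468) = +0.474 V.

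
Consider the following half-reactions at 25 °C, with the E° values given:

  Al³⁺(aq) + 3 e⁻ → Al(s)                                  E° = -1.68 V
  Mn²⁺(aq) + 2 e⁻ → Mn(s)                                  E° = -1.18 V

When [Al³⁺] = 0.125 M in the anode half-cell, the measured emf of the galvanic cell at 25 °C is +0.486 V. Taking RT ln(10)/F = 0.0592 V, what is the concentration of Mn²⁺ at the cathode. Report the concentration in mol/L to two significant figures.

Mn²⁺/Mn is the cathode, Al³⁺/Al the anode: E°cell = +0.50 V, n = 6.
Overall reaction: 3 Mn²⁺(aq) + 2 Al(s) → 3 Mn(s) + 2 Al³⁺(aq); Q = [Al³⁺]^2/[Mn²⁺]^3.
From E = E° − (0.0592/n) log Q: log Q = (E° − E)·n/0.0592 = (+0.50 − (+0.486))·6/0.0592 = 1.4189.
So 3·log[Mn²⁺] = 2·log(0.125) − log Q = -1.8062 − (1.4189) = -3.2251; log[Mn²⁺] = -3.2251 / 3 = -1.0750; [Mn²⁺] = 10^(-1.0750) ≈ 0.084 M.

0.084 M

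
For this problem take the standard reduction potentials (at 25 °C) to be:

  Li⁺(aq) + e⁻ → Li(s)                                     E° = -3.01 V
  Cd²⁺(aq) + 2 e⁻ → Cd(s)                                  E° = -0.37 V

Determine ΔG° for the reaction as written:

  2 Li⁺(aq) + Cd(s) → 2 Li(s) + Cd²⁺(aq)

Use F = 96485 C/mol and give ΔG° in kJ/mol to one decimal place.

+509.4 kJ/mol

As written, Li⁺/Li is reduced (cathode) and Cd²⁺/Cd is oxidised (anode), so E°cell = (-3.01) − (-0.37) = -2.64 V.
Balancing electrons gives n = 2.
ΔG° = −nFE° = −(2)(96485)(-2.64) = 509,441 J = +509.4 kJ/mol.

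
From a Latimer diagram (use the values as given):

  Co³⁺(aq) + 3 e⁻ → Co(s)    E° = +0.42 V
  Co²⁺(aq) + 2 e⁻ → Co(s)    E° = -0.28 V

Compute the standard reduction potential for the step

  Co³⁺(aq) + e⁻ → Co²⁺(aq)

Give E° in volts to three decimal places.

Sequential free energies add, so n₃E°₃ = n₁E°₁ + n₂E°₂.
With n₃ = 3, and the known step contributing 2×(-0.28) V, the unknown satisfies 1·E° = 3×(+0.42) − 2×(-0.28) = +1.820.
E° = +1.820 / 1 = +1.820 V.

+1.820 V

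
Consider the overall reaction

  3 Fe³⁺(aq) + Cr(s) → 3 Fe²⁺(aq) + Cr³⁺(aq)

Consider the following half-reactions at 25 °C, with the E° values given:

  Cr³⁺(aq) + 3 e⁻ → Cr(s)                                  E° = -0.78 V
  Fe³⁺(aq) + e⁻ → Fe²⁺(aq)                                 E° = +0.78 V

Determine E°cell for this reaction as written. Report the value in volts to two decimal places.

The Fe³⁺/Fe²⁺ couple has the higher reduction potential, so it is the cathode; Cr³⁺/Cr is oxidised at the anode.
E°cell = E°(cathode) − E°(anode) = (+0.78) − (-0.78) = +1.56 V.

+1.56 V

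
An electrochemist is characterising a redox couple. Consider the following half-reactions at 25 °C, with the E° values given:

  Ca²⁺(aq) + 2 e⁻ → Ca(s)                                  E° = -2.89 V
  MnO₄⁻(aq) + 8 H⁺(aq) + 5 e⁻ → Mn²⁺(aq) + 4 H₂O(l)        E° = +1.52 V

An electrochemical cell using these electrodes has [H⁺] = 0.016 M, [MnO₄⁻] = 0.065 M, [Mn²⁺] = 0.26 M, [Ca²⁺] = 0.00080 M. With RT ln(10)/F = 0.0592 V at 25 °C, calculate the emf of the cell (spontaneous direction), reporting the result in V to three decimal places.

+4.324 V

MnO₄⁻/Mn²⁺ is the cathode (higher E°), Ca²⁺/Ca the anode: E°cell = +1.52 − (-2.89) = +4.41 V, n = 10.
Overall: 2 MnO₄⁻(aq) + 16 H⁺(aq) + 5 Ca(s) → 2 Mn²⁺(aq) + 8 H₂O(l) + 5 Ca²⁺(aq)
Q = [Mn²⁺]^2·[Ca²⁺]^5 / ([MnO₄⁻]^2·[H⁺]^16); log Q = 14.454.
E = E° − (0.0592/n) log Q = +4.41 − (0.0592/10)(14.454) = +4.324 V.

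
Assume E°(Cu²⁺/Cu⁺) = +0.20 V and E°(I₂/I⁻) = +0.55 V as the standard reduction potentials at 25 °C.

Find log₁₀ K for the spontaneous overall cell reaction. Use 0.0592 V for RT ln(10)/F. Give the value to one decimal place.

Cathode: I₂/I⁻; anode: Cu²⁺/Cu⁺. E°cell = +0.35 V, n = 2.
log K = nE°cell / 0.0592 = (2)(+0.35) / 0.0592 = 11.8.

11.8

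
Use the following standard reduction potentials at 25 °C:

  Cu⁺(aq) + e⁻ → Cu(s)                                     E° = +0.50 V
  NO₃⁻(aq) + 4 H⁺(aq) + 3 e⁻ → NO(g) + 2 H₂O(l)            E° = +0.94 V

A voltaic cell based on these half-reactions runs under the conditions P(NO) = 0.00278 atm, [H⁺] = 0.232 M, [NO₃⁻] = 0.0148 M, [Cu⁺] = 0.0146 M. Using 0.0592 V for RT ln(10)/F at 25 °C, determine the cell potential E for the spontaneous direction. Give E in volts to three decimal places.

+0.513 V

NO₃⁻/NO is the cathode (higher E°), Cu⁺/Cu the anode: E°cell = +0.94 − (+0.50) = +0.44 V, n = 3.
Overall: NO₃⁻(aq) + 4 H⁺(aq) + 3 Cu(s) → NO(g) + 2 H₂O(l) + 3 Cu⁺(aq)
Q = P(NO)·[Cu⁺]^3 / ([NO₃⁻]·[H⁺]^4); log Q = -3.695.
E = E° − (0.0592/n) log Q = +0.44 − (0.0592/3)(-3.695) = +0.513 V.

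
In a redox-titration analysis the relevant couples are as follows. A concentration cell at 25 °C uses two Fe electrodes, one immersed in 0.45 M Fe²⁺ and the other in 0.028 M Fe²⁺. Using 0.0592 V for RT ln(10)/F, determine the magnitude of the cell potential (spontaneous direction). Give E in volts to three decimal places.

+0.036 V

For a concentration cell E°cell = 0. The 0.45 M side is the cathode (reduction is favoured where [Fe²⁺] is higher).
With n = 2, E = −(0.0592/2) log([Fe²⁺]ₐₙ/[Fe²⁺]꜀ₐₜ) = −(0.0592/2) log(0.028/0.45) = −(0.0592/2)(-1.206) = +0.036 V.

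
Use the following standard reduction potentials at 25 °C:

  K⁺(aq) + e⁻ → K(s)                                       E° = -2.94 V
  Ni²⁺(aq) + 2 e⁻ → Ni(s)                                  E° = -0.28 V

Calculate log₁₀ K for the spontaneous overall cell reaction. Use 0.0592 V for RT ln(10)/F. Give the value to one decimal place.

Cathode: Ni²⁺/Ni; anode: K⁺/K. E°cell = +2.66 V, n = 2.
log K = nE°cell / 0.0592 = (2)(+2.66) / 0.0592 = 89.9.

89.9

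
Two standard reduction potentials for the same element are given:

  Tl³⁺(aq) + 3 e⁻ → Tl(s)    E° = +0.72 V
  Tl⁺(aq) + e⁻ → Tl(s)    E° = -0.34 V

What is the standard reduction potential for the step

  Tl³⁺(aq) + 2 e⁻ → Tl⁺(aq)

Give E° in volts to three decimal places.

Sequential free energies add, so n₃E°₃ = n₁E°₁ + n₂E°₂.
With n₃ = 3, and the known step contributing 1×(-0.34) V, the unknown satisfies 2·E° = 3×(+0.72) − 1×(-0.34) = +2.500.
E° = +2.500 / 2 = +1.250 V.

+1.250 V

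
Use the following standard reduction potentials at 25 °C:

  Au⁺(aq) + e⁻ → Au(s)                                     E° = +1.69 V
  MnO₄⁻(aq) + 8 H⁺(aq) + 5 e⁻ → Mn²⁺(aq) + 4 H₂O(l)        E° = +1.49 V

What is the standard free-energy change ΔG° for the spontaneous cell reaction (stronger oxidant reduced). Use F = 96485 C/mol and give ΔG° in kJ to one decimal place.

-96.5 kJ

Au⁺/Au (E° = +1.69 V) is the cathode; MnO₄⁻/Mn²⁺ (E° = +1.49 V) is the anode, so E°cell = +0.20 V.
Balancing electrons gives n = 5 (lcm of 1 and 5).
ΔG° = −nFE° = −(5)(96485)(+0.20) = -96,485 J = -96.5 kJ.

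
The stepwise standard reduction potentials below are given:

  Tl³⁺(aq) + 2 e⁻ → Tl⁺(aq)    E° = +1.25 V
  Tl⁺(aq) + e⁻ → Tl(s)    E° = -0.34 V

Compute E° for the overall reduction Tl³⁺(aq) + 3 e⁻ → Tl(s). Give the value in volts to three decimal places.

Standard free energies of sequential steps add: ΔG°₃ = ΔG°₁ + ΔG°₂, so n₃E°₃ = n₁E°₁ + n₂E°₂.
E°₃ = (2×+1.25 + 1×-0.34) / 3 = (+2.160) / 3 = +0.720 V.

+0.720 V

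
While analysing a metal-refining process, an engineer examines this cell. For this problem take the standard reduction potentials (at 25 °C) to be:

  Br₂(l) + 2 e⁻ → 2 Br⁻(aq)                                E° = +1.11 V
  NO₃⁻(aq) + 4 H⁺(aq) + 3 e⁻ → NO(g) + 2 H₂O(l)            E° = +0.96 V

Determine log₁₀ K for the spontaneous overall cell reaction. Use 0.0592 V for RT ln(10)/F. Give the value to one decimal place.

Cathode: Br₂/Br⁻; anode: NO₃⁻/NO. E°cell = +0.15 V, n = 6.
log K = nE°cell / 0.0592 = (6)(+0.15) / 0.0592 = 15.2.

15.2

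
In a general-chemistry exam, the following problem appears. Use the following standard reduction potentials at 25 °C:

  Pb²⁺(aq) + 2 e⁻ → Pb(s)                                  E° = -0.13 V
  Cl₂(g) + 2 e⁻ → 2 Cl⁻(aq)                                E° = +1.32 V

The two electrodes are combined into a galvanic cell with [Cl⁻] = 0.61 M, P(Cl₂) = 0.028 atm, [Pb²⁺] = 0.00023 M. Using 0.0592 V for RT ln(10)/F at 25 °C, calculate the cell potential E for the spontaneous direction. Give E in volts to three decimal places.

Cl₂/Cl⁻ is the cathode (higher E°), Pb²⁺/Pb the anode: E°cell = +1.32 − (-0.13) = +1.45 V, n = 2.
Overall: Cl₂(g) + Pb(s) → 2 Cl⁻(aq) + Pb²⁺(aq)
Q = [Cl⁻]^2·[Pb²⁺] / (P(Cl₂)); log Q = -2.515.
E = E° − (0.0592/n) log Q = +1.45 − (0.0592/2)(-2.515) = +1.524 V.

+1.524 V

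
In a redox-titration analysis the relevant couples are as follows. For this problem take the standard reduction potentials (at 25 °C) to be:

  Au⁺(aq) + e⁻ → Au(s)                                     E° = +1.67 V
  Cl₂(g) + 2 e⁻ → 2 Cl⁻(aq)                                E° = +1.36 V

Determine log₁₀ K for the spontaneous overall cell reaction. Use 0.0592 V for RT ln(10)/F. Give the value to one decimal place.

10.5

Cathode: Au⁺/Au; anode: Cl₂/Cl⁻. E°cell = +0.31 V, n = 2.
log K = nE°cell / 0.0592 = (2)(+0.31) / 0.0592 = 10.5.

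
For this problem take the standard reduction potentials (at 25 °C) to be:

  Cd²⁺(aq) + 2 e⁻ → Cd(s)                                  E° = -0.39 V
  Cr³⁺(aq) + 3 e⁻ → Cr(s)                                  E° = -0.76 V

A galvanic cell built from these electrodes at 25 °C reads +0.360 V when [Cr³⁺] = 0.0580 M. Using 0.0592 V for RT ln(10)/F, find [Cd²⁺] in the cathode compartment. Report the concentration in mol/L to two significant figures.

0.069 M

Cd²⁺/Cd is the cathode, Cr³⁺/Cr the anode: E°cell = +0.37 V, n = 6.
Overall reaction: 3 Cd²⁺(aq) + 2 Cr(s) → 3 Cd(s) + 2 Cr³⁺(aq); Q = [Cr³⁺]^2/[Cd²⁺]^3.
From E = E° − (0.0592/n) log Q: log Q = (E° − E)·n/0.0592 = (+0.37 − (+0.360))·6/0.0592 = 1.0135.
So 3·log[Cd²⁺] = 2·log(0.058) − log Q = -2.4731 − (1.0135) = -3.4866; log[Cd²⁺] = -3.4866 / 3 = -1.1622; [Cd²⁺] = 10^(-1.1622) ≈ 0.069 M.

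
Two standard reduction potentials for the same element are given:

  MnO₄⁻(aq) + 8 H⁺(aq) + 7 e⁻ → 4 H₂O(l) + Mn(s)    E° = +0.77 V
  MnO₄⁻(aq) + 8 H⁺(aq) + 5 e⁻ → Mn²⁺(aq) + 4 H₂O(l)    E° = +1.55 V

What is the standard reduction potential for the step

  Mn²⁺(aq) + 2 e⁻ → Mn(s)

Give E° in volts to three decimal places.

-1.180 V

Sequential free energies add, so n₃E°₃ = n₁E°₁ + n₂E°₂.
With n₃ = 7, and the known step contributing 5×(+1.55) V, the unknown satisfies 2·E° = 7×(+0.77) − 5×(+1.55) = -2.360.
E° = -2.360 / 2 = -1.180 V.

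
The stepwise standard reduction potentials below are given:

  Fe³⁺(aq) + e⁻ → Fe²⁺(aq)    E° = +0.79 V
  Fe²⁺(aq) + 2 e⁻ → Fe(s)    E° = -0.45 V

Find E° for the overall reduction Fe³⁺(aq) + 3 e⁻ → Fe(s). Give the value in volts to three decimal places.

-0.037 V

Since ΔG° = −nFE° is additive over sequential reductions, n₃E°₃ = n₁E°₁ + n₂E°₂.
E°₃ = (1×+0.79 + 2×-0.45) / 3 = (-0.110) / 3 = -0.037 V.
E° values themselves are not directly additive — weighting by electron count is essential.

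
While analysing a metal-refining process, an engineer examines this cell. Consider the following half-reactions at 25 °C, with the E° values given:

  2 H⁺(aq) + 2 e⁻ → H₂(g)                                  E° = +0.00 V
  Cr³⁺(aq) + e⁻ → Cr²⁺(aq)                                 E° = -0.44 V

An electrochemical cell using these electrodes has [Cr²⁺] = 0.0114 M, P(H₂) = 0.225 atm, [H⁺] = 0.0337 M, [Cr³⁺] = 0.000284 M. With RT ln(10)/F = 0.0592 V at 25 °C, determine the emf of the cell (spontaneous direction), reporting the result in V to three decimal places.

+0.467 V

H⁺/H₂ is the cathode (higher E°), Cr³⁺/Cr²⁺ the anode: E°cell = +0.00 − (-0.44) = +0.44 V, n = 2.
Overall: 2 H⁺(aq) + 2 Cr²⁺(aq) → H₂(g) + 2 Cr³⁺(aq)
Q = P(H₂)·[Cr³⁺]^2 / ([H⁺]^2·[Cr²⁺]^2); log Q = -0.910.
E = E° − (0.0592/n) log Q = +0.44 − (0.0592/2)(-0.910) = +0.467 V.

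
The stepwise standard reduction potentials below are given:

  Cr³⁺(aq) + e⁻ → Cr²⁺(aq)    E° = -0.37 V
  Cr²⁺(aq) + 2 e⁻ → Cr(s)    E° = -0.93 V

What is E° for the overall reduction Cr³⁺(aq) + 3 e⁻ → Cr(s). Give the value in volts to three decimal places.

-0.743 V

Adding the free-energy changes (−nFE°) of the two steps gives −n₃FE°₃ = −n₁FE°₁ − n₂FE°₂.
E°₃ = (1×-0.37 + 2×-0.93) / 3 = (-2.230) / 3 = -0.743 V.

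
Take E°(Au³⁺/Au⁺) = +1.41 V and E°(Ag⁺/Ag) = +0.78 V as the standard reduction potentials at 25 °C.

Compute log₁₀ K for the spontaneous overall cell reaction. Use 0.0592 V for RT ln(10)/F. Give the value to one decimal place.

21.3

Cathode: Au³⁺/Au⁺; anode: Ag⁺/Ag. E°cell = +0.63 V, n = 2.
log K = nE°cell / 0.0592 = (2)(+0.63) / 0.0592 = 21.3.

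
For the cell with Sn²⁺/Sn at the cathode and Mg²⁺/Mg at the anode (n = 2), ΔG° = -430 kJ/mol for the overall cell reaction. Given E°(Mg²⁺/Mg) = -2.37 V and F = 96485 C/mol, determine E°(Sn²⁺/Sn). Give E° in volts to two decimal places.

E°cell = −ΔG°/(nF) = −(-430×10³)/((2)(96485)) = +2.228 V.
Since Sn²⁺/Sn is the cathode and Mg²⁺/Mg the anode, E°cell = E°(Sn²⁺/Sn) − E°(Mg²⁺/Mg).
So E°(Sn²⁺/Sn) = E°cell + E°(Mg²⁺/Mg) = +2.228 + (-2.37) = -0.14 V.

-0.14 V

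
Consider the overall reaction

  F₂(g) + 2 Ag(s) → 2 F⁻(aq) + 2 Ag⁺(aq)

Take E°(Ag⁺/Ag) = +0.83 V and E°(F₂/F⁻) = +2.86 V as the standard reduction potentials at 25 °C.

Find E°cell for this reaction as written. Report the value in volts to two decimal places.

The F₂/F⁻ couple has the higher reduction potential, so it is the cathode; Ag⁺/Ag is oxidised at the anode.
E°cell = E°(cathode) − E°(anode) = (+2.86) − (+0.83) = +2.03 V.

+2.03 V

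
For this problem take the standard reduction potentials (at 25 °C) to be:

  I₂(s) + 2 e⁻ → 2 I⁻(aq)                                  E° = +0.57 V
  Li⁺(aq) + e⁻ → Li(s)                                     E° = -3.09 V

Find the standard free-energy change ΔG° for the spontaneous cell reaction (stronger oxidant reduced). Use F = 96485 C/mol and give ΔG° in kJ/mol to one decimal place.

-706.3 kJ/mol

I₂/I⁻ (E° = +0.57 V) is the cathode; Li⁺/Li (E° = -3.09 V) is the anode, so E°cell = +3.66 V.
Balancing electrons gives n = 2 (lcm of 2 and 1).
ΔG° = −nFE° = −(2)(96485)(+3.66) = -706,270 J = -706.3 kJ/mol.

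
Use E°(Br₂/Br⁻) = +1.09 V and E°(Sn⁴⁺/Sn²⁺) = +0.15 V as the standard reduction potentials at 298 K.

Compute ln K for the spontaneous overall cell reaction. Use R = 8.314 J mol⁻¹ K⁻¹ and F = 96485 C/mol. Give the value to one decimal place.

73.2

Cathode: Br₂/Br⁻; anode: Sn⁴⁺/Sn²⁺. E°cell = (+1.09) − (+0.15) = +0.94 V, with n = 2.
ΔG° = −nFE° = −RT ln K, so ln K = nFE°/(RT) = (2)(96485)(+0.94) / ((8.314)(298)) = 73.214.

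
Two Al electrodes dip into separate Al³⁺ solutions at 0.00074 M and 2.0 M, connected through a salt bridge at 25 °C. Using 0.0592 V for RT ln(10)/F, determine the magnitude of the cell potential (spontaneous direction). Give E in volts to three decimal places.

For a concentration cell E°cell = 0. The 2.0 M side is the cathode (reduction is favoured where [Al³⁺] is higher).
With n = 3, E = −(0.0592/3) log([Al³⁺]ₐₙ/[Al³⁺]꜀ₐₜ) = −(0.0592/3) log(0.00074/2) = −(0.0592/3)(-3.432) = +0.068 V.

+0.068 V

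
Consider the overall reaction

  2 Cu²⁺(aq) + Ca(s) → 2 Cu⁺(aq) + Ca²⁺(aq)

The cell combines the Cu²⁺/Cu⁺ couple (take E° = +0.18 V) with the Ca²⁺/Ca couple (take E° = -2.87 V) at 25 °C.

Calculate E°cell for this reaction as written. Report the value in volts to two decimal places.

The Cu²⁺/Cu⁺ couple has the higher reduction potential, so it is the cathode; Ca²⁺/Ca is oxidised at the anode.
E°cell = E°(cathode) − E°(anode) = (+0.18) − (-2.87) = +3.05 V.
Since E°cell > 0, the reaction is spontaneous under standard conditions.

+3.05 V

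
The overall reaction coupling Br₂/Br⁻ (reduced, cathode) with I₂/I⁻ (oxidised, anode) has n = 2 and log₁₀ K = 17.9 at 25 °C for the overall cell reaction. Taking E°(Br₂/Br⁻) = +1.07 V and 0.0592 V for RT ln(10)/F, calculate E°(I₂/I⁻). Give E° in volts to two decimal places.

+0.54 V

E°cell = (0.0592/n)·log K = (0.0592/2)(17.9) = +0.530 V.
Since Br₂/Br⁻ is the cathode and I₂/I⁻ the anode, E°cell = E°(Br₂/Br⁻) − E°(I₂/I⁻).
So E°(I₂/I⁻) = E°(Br₂/Br⁻) − E°cell = (+1.07) − (+0.530) = +0.54 V.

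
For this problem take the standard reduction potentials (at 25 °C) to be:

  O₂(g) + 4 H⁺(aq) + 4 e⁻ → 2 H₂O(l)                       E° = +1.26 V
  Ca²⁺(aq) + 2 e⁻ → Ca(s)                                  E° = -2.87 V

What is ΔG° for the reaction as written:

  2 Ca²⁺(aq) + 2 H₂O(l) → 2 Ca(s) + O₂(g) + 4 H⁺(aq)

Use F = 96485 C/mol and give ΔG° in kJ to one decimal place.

+1593.9 kJ

As written, Ca²⁺/Ca is reduced (cathode) and O₂/H₂O is oxidised (anode), so E°cell = (-2.87) − (+1.26) = -4.13 V.
Balancing electrons gives n = 4.
ΔG° = −nFE° = −(4)(96485)(-4.13) = 1,593,932 J = +1593.9 kJ.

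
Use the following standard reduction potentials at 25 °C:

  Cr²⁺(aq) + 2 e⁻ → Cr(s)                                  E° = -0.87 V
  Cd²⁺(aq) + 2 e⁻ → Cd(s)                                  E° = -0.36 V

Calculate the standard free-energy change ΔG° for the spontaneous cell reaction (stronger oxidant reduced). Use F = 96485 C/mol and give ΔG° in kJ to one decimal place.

Cd²⁺/Cd (E° = -0.36 V) is the cathode; Cr²⁺/Cr (E° = -0.87 V) is the anode, so E°cell = +0.51 V.
Balancing electrons gives n = 2 (lcm of 2 and 2).
ΔG° = −nFE° = −(2)(96485)(+0.51) = -98,415 J = -98.4 kJ.

-98.4 kJ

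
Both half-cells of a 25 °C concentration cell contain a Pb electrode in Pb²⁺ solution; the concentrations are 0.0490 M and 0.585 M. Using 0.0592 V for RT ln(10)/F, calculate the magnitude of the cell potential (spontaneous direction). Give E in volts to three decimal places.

For a concentration cell E°cell = 0. The 0.585 M side is the cathode (reduction is favoured where [Pb²⁺] is higher).
With n = 2, E = −(0.0592/2) log([Pb²⁺]ₐₙ/[Pb²⁺]꜀ₐₜ) = −(0.0592/2) log(0.049/0.585) = −(0.0592/2)(-1.077) = +0.032 V.

+0.032 V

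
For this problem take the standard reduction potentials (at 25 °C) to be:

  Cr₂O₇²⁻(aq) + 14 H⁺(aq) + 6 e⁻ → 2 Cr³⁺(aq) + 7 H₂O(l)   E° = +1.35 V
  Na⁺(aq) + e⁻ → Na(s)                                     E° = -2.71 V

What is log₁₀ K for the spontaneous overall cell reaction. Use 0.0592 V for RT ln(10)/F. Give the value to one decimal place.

411.5

Cathode: Cr₂O₇²⁻/Cr³⁺; anode: Na⁺/Na. E°cell = +4.06 V, n = 6.
log K = nE°cell / 0.0592 = (6)(+4.06) / 0.0592 = 411.5.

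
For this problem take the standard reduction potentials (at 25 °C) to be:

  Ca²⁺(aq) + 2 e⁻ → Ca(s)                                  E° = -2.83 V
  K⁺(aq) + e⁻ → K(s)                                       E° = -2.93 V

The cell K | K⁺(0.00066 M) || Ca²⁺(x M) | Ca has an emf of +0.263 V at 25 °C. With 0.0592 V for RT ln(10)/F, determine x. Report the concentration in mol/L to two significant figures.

0.14 M

Ca²⁺/Ca is the cathode, K⁺/K the anode: E°cell = +0.10 V, n = 2.
Overall reaction: Ca²⁺(aq) + 2 K(s) → Ca(s) + 2 K⁺(aq); Q = [K⁺]^2/[Ca²⁺]^1.
From E = E° − (0.0592/n) log Q: log Q = (E° − E)·n/0.0592 = (+0.10 − (+0.263))·2/0.0592 = -5.5068.
So 1·log[Ca²⁺] = 2·log(0.00066) − log Q = -6.3609 − (-5.5068) = -0.8541; [Ca²⁺] = 10^(-0.8541) ≈ 0.14 M.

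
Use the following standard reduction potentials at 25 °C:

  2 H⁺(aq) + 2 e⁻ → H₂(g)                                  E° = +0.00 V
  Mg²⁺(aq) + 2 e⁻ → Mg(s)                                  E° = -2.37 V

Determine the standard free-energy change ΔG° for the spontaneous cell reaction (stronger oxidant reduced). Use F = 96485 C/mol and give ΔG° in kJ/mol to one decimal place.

H⁺/H₂ (E° = +0.00 V) is the cathode; Mg²⁺/Mg (E° = -2.37 V) is the anode, so E°cell = +2.37 V.
Balancing electrons gives n = 2 (lcm of 2 and 2).
ΔG° = −nFE° = −(2)(96485)(+2.37) = -457,339 J = -457.3 kJ/mol.

-457.3 kJ/mol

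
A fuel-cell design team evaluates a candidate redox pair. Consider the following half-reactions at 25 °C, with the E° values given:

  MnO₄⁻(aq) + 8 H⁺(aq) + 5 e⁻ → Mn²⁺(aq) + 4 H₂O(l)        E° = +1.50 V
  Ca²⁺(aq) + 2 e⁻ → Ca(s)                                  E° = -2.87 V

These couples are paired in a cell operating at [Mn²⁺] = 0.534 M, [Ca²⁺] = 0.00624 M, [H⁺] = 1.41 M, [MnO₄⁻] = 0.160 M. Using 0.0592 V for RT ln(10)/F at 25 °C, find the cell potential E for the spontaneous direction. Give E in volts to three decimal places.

+4.443 V

MnO₄⁻/Mn²⁺ is the cathode (higher E°), Ca²⁺/Ca the anode: E°cell = +1.50 − (-2.87) = +4.37 V, n = 10.
Overall: 2 MnO₄⁻(aq) + 16 H⁺(aq) + 5 Ca(s) → 2 Mn²⁺(aq) + 8 H₂O(l) + 5 Ca²⁺(aq)
Q = [Mn²⁺]^2·[Ca²⁺]^5 / ([MnO₄⁻]^2·[H⁺]^16); log Q = -12.365.
E = E° − (0.0592/n) log Q = +4.37 − (0.0592/10)(-12.365) = +4.443 V.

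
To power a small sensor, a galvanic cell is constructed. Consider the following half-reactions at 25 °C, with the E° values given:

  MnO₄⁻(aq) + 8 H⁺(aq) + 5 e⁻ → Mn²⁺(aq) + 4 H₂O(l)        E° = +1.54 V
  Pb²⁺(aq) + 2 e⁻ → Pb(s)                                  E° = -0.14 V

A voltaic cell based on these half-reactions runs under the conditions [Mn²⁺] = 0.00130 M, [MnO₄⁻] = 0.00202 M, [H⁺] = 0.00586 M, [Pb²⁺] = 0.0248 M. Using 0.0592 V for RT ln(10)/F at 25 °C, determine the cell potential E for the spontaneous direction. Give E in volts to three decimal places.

MnO₄⁻/Mn²⁺ is the cathode (higher E°), Pb²⁺/Pb the anode: E°cell = +1.54 − (-0.14) = +1.68 V, n = 10.
Overall: 2 MnO₄⁻(aq) + 16 H⁺(aq) + 5 Pb(s) → 2 Mn²⁺(aq) + 8 H₂O(l) + 5 Pb²⁺(aq)
Q = [Mn²⁺]^2·[Pb²⁺]^5 / ([MnO₄⁻]^2·[H⁺]^16); log Q = 27.303.
E = E° − (0.0592/n) log Q = +1.68 − (0.0592/10)(27.303) = +1.518 V.

+1.518 V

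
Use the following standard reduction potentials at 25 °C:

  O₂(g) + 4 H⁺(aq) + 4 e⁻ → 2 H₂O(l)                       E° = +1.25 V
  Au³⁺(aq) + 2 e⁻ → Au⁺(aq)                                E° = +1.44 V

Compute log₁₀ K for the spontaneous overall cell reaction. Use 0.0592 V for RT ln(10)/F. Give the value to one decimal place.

12.8

Cathode: Au³⁺/Au⁺; anode: O₂/H₂O. E°cell = +0.19 V, n = 4.
log K = nE°cell / 0.0592 = (4)(+0.19) / 0.0592 = 12.8.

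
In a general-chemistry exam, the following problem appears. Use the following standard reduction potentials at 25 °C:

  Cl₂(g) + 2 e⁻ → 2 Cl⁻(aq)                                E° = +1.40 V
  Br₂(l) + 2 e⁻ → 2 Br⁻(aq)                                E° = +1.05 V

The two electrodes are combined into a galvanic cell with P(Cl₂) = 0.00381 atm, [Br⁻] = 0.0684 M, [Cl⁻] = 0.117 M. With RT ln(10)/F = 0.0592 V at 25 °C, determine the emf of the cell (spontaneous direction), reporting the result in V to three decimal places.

+0.265 V

Cl₂/Cl⁻ is the cathode (higher E°), Br₂/Br⁻ the anode: E°cell = +1.40 − (+1.05) = +0.35 V, n = 2.
Overall: Cl₂(g) + 2 Br⁻(aq) → 2 Cl⁻(aq) + Br₂(l)
Q = [Cl⁻]^2 / (P(Cl₂)·[Br⁻]^2); log Q = 2.885.
E = E° − (0.0592/n) log Q = +0.35 − (0.0592/2)(2.885) = +0.265 V.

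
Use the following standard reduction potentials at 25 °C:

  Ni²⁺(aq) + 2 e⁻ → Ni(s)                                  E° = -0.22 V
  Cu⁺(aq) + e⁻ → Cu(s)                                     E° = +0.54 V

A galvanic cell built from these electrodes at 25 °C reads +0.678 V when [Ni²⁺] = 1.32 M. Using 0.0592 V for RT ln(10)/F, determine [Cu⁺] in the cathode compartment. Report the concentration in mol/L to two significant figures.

0.047 M

Cu⁺/Cu is the cathode, Ni²⁺/Ni the anode: E°cell = +0.76 V, n = 2.
Overall reaction: 2 Cu⁺(aq) + Ni(s) → 2 Cu(s) + Ni²⁺(aq); Q = [Ni²⁺]^1/[Cu⁺]^2.
From E = E° − (0.0592/n) log Q: log Q = (E° − E)·n/0.0592 = (+0.76 − (+0.678))·2/0.0592 = 2.7703.
So 2·log[Cu⁺] = 1·log(1.32) − log Q = 0.1206 − (2.7703) = -2.6497; log[Cu⁺] = -2.6497 / 2 = -1.3249; [Cu⁺] = 10^(-1.3249) ≈ 0.047 M.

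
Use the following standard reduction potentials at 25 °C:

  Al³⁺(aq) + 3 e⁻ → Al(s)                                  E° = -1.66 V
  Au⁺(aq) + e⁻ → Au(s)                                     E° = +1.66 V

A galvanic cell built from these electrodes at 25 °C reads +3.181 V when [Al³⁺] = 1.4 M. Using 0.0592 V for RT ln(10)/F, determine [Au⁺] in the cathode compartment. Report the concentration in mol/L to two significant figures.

Au⁺/Au is the cathode, Al³⁺/Al the anode: E°cell = +3.32 V, n = 3.
Overall reaction: 3 Au⁺(aq) + Al(s) → 3 Au(s) + Al³⁺(aq); Q = [Al³⁺]^1/[Au⁺]^3.
From E = E° − (0.0592/n) log Q: log Q = (E° − E)·n/0.0592 = (+3.32 − (+3.181))·3/0.0592 = 7.0439.
So 3·log[Au⁺] = 1·log(1.4) − log Q = 0.1461 − (7.0439) = -6.8978; log[Au⁺] = -6.8978 / 3 = -2.2993; [Au⁺] = 10^(-2.2993) ≈ 0.0050 M.

0.0050 M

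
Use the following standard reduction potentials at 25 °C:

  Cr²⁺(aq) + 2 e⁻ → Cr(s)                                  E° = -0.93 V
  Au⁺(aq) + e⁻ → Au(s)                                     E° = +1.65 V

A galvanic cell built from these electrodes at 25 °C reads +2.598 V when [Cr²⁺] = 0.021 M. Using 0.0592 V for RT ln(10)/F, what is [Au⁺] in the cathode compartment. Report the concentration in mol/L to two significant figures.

Au⁺/Au is the cathode, Cr²⁺/Cr the anode: E°cell = +2.58 V, n = 2.
Overall reaction: 2 Au⁺(aq) + Cr(s) → 2 Au(s) + Cr²⁺(aq); Q = [Cr²⁺]^1/[Au⁺]^2.
From E = E° − (0.0592/n) log Q: log Q = (E° − E)·n/0.0592 = (+2.58 − (+2.598))·2/0.0592 = -0.6081.
So 2·log[Au⁺] = 1·log(0.021) − log Q = -1.6778 − (-0.6081) = -1.0697; log[Au⁺] = -1.0697 / 2 = -0.5349; [Au⁺] = 10^(-0.5349) ≈ 0.29 M.

0.29 M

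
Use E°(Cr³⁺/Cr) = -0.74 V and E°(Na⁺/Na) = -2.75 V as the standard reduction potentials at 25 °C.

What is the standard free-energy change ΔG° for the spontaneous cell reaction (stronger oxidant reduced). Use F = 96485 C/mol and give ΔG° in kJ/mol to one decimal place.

Cr³⁺/Cr (E° = -0.74 V) is the cathode; Na⁺/Na (E° = -2.75 V) is the anode, so E°cell = +2.01 V.
Balancing electrons gives n = 3 (lcm of 3 and 1).
ΔG° = −nFE° = −(3)(96485)(+2.01) = -581,805 J = -581.8 kJ/mol.

-581.8 kJ/mol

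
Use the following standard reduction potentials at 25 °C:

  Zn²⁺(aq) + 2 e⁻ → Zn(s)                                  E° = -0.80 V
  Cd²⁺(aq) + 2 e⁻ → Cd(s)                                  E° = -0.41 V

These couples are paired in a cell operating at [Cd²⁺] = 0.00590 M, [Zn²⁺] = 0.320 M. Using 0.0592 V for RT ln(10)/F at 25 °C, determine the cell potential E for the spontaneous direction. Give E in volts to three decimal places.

Cd²⁺/Cd is the cathode (higher E°), Zn²⁺/Zn the anode: E°cell = -0.41 − (-0.80) = +0.39 V, n = 2.
Overall: Cd²⁺(aq) + Zn(s) → Cd(s) + Zn²⁺(aq)
Q = [Zn²⁺] / ([Cd²⁺]); log Q = 1.734.
E = E° − (0.0592/n) log Q = +0.39 − (0.0592/2)(1.734) = +0.339 V.

+0.339 V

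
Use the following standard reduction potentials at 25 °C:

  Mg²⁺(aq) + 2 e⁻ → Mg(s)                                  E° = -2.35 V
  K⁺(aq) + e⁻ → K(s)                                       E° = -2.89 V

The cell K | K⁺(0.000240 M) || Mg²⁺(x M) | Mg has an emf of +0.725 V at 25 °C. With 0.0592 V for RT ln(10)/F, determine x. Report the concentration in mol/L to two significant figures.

Mg²⁺/Mg is the cathode, K⁺/K the anode: E°cell = +0.54 V, n = 2.
Overall reaction: Mg²⁺(aq) + 2 K(s) → Mg(s) + 2 K⁺(aq); Q = [K⁺]^2/[Mg²⁺]^1.
From E = E° − (0.0592/n) log Q: log Q = (E° − E)·n/0.0592 = (+0.54 − (+0.725))·2/0.0592 = -6.2500.
So 1·log[Mg²⁺] = 2·log(0.00024) − log Q = -7.2396 − (-6.2500) = -0.9896; [Mg²⁺] = 10^(-0.9896) ≈ 0.10 M.

0.10 M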